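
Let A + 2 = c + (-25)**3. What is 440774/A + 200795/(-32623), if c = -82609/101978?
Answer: -1786384963247481/51991040703745 ≈ -34.359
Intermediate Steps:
c = -82609/101978 (c = -82609*1/101978 = -82609/101978 ≈ -0.81007)
A = -1593692815/101978 (A = -2 + (-82609/101978 + (-25)**3) = -2 + (-82609/101978 - 15625) = -2 - 1593488859/101978 = -1593692815/101978 ≈ -15628.)
440774/A + 200795/(-32623) = 440774/(-1593692815/101978) + 200795/(-32623) = 440774*(-101978/1593692815) + 200795*(-1/32623) = -44949250972/1593692815 - 200795/32623 = -1786384963247481/51991040703745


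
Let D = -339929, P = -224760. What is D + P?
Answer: -564689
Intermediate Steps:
D + P = -339929 - 224760 = -564689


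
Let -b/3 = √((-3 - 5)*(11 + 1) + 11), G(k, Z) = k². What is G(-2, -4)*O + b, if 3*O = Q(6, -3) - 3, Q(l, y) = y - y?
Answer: -4 - 3*I*√85 ≈ -4.0 - 27.659*I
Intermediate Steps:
Q(l, y) = 0
b = -3*I*√85 (b = -3*√((-3 - 5)*(11 + 1) + 11) = -3*√(-8*12 + 11) = -3*√(-96 + 11) = -3*I*√85 ≈ -27.659*I)
O = -1 (O = (0 - 3)/3 = (⅓)*(-3) = -1)
G(-2, -4)*O + b = (-2)²*(-1) - 3*I*√85 = 4*(-1) - 3*I*√85 = -4 - 3*I*√85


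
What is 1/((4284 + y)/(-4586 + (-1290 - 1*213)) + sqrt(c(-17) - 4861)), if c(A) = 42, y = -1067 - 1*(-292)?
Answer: -21366301/178681176380 - 37075921*I*sqrt(4819)/178681176380 ≈ -0.00011958 - 0.014404*I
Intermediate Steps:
y = -775 (y = -1067 + 292 = -775)
1/((4284 + y)/(-4586 + (-1290 - 1*213)) + sqrt(c(-17) - 4861)) = 1/((4284 - 775)/(-4586 + (-1290 - 1*213)) + sqrt(42 - 4861)) = 1/(3509/(-4586 + (-1290 - 213)) + sqrt(-4819)) = 1/(3509/(-4586 - 1503) + I*sqrt(4819)) = 1/(3509/(-6089) + I*sqrt(4819)) = 1/(3509*(-1/6089) + I*sqrt(4819)) = 1/(-3509/6089 + I*sqrt(4819))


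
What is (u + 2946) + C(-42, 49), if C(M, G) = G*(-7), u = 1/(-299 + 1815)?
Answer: 3946149/1516 ≈ 2603.0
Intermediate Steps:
u = 1/1516 ≈ 0.00065963
C(M, G) = -7*G
(u + 2946) + C(-42, 49) = (1/1516 + 2946) - 7*49 = 4466137/1516 - 343 = 3946149/1516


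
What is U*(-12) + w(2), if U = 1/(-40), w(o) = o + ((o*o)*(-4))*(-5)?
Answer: 823/10 ≈ 82.300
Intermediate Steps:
w(o) = o + 20*o² (w(o) = o + (o²*(-4))*(-5) = o - 4*o²*(-5) = o + 20*o²)
U = -1/40 ≈ -0.025000
U*(-12) + w(2) = -1/40*(-12) + 2*(1 + 20*2) = 3/10 + 2*(1 + 40) = 3/10 + 2*41 = 3/10 + 82 = 823/10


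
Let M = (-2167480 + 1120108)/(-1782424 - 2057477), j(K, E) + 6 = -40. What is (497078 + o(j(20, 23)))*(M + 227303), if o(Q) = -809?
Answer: 144384844355105625/1279967 ≈ 1.1280e+11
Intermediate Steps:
j(K, E) = -46 (j(K, E) = -6 - 40 = -46)
M = 349124/1279967 (M = -1047372/(-3839901) = -1047372*(-1/3839901) = 349124/1279967 ≈ 0.27276)
(497078 + o(j(20, 23)))*(M + 227303) = (497078 - 809)*(349124/1279967 + 227303) = 496269*(290940688125/1279967) = 144384844355105625/1279967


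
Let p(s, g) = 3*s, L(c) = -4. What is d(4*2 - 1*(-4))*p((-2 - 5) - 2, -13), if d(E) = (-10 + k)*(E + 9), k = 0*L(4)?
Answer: 5670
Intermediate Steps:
k = 0 (k = 0*(-4) = 0)
d(E) = -90 - 10*E (d(E) = (-10 + 0)*(E + 9) = -10*(9 + E) = -90 - 10*E)
d(4*2 - 1*(-4))*p((-2 - 5) - 2, -13) = (-90 - 10*(4*2 - 1*(-4)))*(3*((-2 - 5) - 2)) = (-90 - 10*(8 + 4))*(3*(-7 - 2)) = (-90 - 10*12)*(3*(-9)) = (-90 - 120)*(-27) = -210*(-27) = 5670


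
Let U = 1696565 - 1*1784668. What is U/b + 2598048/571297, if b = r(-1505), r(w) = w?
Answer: 54243041831/859801985 ≈ 63.088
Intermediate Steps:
b = -1505
U = -88103 (U = 1696565 - 1784668 = -88103)
U/b + 2598048/571297 = -88103/(-1505) + 2598048/571297 = -88103*(-1/1505) + 2598048*(1/571297) = 88103/1505 + 2598048/571297 = 54243041831/859801985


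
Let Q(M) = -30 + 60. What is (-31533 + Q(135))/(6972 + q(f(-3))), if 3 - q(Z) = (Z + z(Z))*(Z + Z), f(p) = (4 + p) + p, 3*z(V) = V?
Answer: -94509/20893 ≈ -4.5235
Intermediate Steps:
z(V) = V/3
f(p) = 4 + 2*p
q(Z) = 3 - 8*Z²/3 (q(Z) = 3 - (Z + Z/3)*(Z + Z) = 3 - 4*Z/3*2*Z = 3 - 8*Z²/3)
Q(M) = 30
(-31533 + Q(135))/(6972 + q(f(-3))) = (-31533 + 30)/(6972 + (3 - 8*(4 + 2*(-3))²/3)) = -31503/(6972 + (3 - 8*(4 - 6)²/3)) = -31503/(6972 + (3 - 8/3*(-2)²)) = -31503/(6972 + (3 - 8/3*4)) = -31503/(6972 + (3 - 32/3)) = -31503/(6972 - 23/3) = -31503/20893/3 = -31503*3/20893 = -94509/20893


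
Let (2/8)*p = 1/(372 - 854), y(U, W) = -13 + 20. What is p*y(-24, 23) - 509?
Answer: -122683/241 ≈ -509.06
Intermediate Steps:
y(U, W) = 7
p = -2/241 (p = 4/(372 - 854) = 4/(-482) = 4*(-1/482) = -2/241 ≈ -0.0082988)
p*y(-24, 23) - 509 = -2/241*7 - 509 = -14/241 - 509 = -122683/241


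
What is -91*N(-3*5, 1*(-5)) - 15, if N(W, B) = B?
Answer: 440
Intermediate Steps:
-91*N(-3*5, 1*(-5)) - 15 = -91*(-5) - 15 = 455 - 15 = 440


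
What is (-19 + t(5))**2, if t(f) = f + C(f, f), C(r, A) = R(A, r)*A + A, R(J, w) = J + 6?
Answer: 2116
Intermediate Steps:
R(J, w) = 6 + J
C(r, A) = A + A*(6 + A) (C(r, A) = (6 + A)*A + A = A*(6 + A) + A = A + A*(6 + A))
t(f) = f + f*(7 + f)
(-19 + t(5))**2 = (-19 + 5*(8 + 5))**2 = (-19 + 5*13)**2 = (-19 + 65)**2 = 46**2 = 2116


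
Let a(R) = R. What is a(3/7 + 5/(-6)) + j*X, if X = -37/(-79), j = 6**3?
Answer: 334321/3318 ≈ 100.76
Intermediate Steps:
j = 216
X = 37/79 (X = -37*(-1/79) = 37/79 ≈ 0.46835)
a(3/7 + 5/(-6)) + j*X = (3/7 + 5/(-6)) + 216*(37/79) = (3*(1/7) + 5*(-1/6)) + 7992/79 = (3/7 - 5/6) + 7992/79 = -17/42 + 7992/79 = 334321/3318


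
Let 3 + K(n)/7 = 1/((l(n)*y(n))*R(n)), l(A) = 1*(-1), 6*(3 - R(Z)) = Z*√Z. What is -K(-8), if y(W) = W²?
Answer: 281085/13376 - 21*I*√2/1672 ≈ 21.014 - 0.017762*I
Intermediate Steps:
R(Z) = 3 - Z^(3/2)/6 (R(Z) = 3 - Z*√Z/6 = 3 - Z^(3/2)/6)
l(A) = -1
K(n) = -21 - 7/(n²*(3 - n^(3/2)/6)) (K(n) = -21 + 7/(((-n²)*(3 - n^(3/2)/6))) = -21 + 7/((-n²*(3 - n^(3/2)/6))) = -21 + 7*(-1/(n²*(3 - n^(3/2)/6))) = -21 - 7/(n²*(3 - n^(3/2)/6)))
-K(-8) = -21*(2 + (-8)²*(18 - (-8)^(3/2)))/((-8)²*(-18 + (-8)^(3/2))) = -21*(2 + 64*(18 - (-16)*I*√2))/(64*(-18 - 16*I*√2)) = -21*(2 + 64*(18 + 16*I*√2))/(64*(-18 - 16*I*√2)) = -21*(2 + (1152 + 1024*I*√2))/(64*(-18 - 16*I*√2)) = -21*(1154 + 1024*I*√2)/(64*(-18 - 16*I*√2))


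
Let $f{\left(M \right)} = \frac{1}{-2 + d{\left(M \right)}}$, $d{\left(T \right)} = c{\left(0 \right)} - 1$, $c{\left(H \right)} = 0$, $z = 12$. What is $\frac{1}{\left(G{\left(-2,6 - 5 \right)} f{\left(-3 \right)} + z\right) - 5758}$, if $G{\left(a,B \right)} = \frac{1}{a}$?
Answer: $- \frac{6}{34475} \approx -0.00017404$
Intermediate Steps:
$d{\left(T \right)} = -1$ ($d{\left(T \right)} = 0 - 1 = -1$)
$f{\left(M \right)} = - \frac{1}{3}$ ($f{\left(M \right)} = \frac{1}{-2 - 1} = \frac{1}{-3} = - \frac{1}{3}$)
$\frac{1}{\left(G{\left(-2,6 - 5 \right)} f{\left(-3 \right)} + z\right) - 5758} = \frac{1}{\left(\frac{1}{-2} \left(- \frac{1}{3}\right) + 12\right) - 5758} = \frac{1}{\left(\left(- \frac{1}{2}\right) \left(- \frac{1}{3}\right) + 12\right) - 5758} = \frac{1}{\left(\frac{1}{6} + 12\right) - 5758} = \frac{1}{\frac{73}{6} - 5758} = \frac{1}{- \frac{34475}{6}} = - \frac{6}{34475}$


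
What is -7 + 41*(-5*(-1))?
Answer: 198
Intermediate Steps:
-7 + 41*(-5*(-1)) = -7 + 41*5 = -7 + 205 = 198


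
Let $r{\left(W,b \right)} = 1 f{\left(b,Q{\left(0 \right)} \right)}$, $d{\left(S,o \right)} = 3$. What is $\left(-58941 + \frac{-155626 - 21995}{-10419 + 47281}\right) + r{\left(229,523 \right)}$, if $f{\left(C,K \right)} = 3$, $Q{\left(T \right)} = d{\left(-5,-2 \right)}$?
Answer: $- \frac{2172750177}{36862} \approx -58943.0$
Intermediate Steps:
$Q{\left(T \right)} = 3$
$r{\left(W,b \right)} = 3$ ($r{\left(W,b \right)} = 1 \cdot 3 = 3$)
$\left(-58941 + \frac{-155626 - 21995}{-10419 + 47281}\right) + r{\left(229,523 \right)} = \left(-58941 + \frac{-155626 - 21995}{-10419 + 47281}\right) + 3 = \left(-58941 - \frac{177621}{36862}\right) + 3 = - \frac{2172860763}{36862} + 3 = - \frac{2172750177}{36862}$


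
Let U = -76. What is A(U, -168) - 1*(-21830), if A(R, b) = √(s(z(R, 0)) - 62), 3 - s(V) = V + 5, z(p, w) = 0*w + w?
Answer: 21830 + 8*I ≈ 21830.0 + 8.0*I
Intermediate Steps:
z(p, w) = w (z(p, w) = 0 + w = w)
s(V) = -2 - V (s(V) = 3 - (V + 5) = 3 - (5 + V) = 3 + (-5 - V) = -2 - V)
A(R, b) = 8*I (A(R, b) = √((-2 - 1*0) - 62) = √((-2 + 0) - 62) = √(-2 - 62) = √(-64) = 8*I)
A(U, -168) - 1*(-21830) = 8*I - 1*(-21830) = 8*I + 21830 = 21830 + 8*I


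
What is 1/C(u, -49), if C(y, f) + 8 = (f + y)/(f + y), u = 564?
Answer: -⅐ ≈ -0.14286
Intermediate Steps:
C(y, f) = -7 (C(y, f) = -8 + (f + y)/(f + y) = -8 + 1 = -7)
1/C(u, -49) = 1/(-7) = -⅐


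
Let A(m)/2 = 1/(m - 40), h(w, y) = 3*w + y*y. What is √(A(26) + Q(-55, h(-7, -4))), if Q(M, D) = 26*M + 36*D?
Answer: 17*I*√273/7 ≈ 40.127*I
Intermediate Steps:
h(w, y) = y² + 3*w (h(w, y) = 3*w + y² = y² + 3*w)
A(m) = 2/(-40 + m) (A(m) = 2/(m - 40) = 2/(-40 + m))
√(A(26) + Q(-55, h(-7, -4))) = √(2/(-40 + 26) + (26*(-55) + 36*((-4)² + 3*(-7)))) = √(2/(-14) + (-1430 + 36*(16 - 21))) = √(2*(-1/14) + (-1430 + 36*(-5))) = √(-⅐ + (-1430 - 180)) = √(-⅐ - 1610) = √(-11271/7) = 17*I*√273/7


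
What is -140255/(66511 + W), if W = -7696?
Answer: -28051/11763 ≈ -2.3847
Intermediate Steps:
-140255/(66511 + W) = -140255/(66511 - 7696) = -140255/58815 = -140255*1/58815 = -28051/11763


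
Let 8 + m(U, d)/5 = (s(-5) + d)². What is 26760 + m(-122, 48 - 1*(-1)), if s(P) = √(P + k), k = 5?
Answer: 38725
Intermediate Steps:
s(P) = √(5 + P) (s(P) = √(P + 5) = √(5 + P))
m(U, d) = -40 + 5*d² (m(U, d) = -40 + 5*(√(5 - 5) + d)² = -40 + 5*(√0 + d)² = -40 + 5*(0 + d)² = -40 + 5*d²)
26760 + m(-122, 48 - 1*(-1)) = 26760 + (-40 + 5*(48 - 1*(-1))²) = 26760 + (-40 + 5*(48 + 1)²) = 26760 + (-40 + 5*49²) = 26760 + (-40 + 5*2401) = 26760 + (-40 + 12005) = 26760 + 11965 = 38725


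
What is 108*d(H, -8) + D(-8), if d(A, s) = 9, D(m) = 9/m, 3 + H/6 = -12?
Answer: 7767/8 ≈ 970.88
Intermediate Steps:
H = -90 (H = -18 + 6*(-12) = -18 - 72 = -90)
108*d(H, -8) + D(-8) = 108*9 + 9/(-8) = 972 + 9*(-⅛) = 972 - 9/8 = 7767/8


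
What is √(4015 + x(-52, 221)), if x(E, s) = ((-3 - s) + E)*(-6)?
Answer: √5671 ≈ 75.306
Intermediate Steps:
x(E, s) = 18 - 6*E + 6*s (x(E, s) = (-3 + E - s)*(-6) = 18 - 6*E + 6*s)
√(4015 + x(-52, 221)) = √(4015 + (18 - 6*(-52) + 6*221)) = √(4015 + (18 + 312 + 1326)) = √(4015 + 1656) = √5671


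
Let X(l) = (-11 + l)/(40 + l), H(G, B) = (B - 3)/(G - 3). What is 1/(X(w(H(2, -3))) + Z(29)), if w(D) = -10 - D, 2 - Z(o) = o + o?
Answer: -8/457 ≈ -0.017505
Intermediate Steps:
Z(o) = 2 - 2*o (Z(o) = 2 - (o + o) = 2 - 2*o)
H(G, B) = (-3 + B)/(-3 + G)
X(l) = (-11 + l)/(40 + l)
1/(X(w(H(2, -3))) + Z(29)) = 1/((-11 + (-10 - (-3 - 3)/(-3 + 2)))/(40 + (-10 - (-3 - 3)/(-3 + 2))) + (2 - 2*29)) = 1/((-11 + (-10 - (-6)/(-1)))/(40 + (-10 - (-6)/(-1))) + (2 - 58)) = 1/((-11 + (-10 - (-1)*(-6)))/(40 + (-10 - (-1)*(-6))) - 56) = 1/((-11 + (-10 - 1*6))/(40 + (-10 - 1*6)) - 56) = 1/((-11 + (-10 - 6))/(40 + (-10 - 6)) - 56) = 1/((-11 - 16)/(40 - 16) - 56) = 1/(-27/24 - 56) = 1/((1/24)*(-27) - 56) = 1/(-9/8 - 56) = 1/(-457/8) = -8/457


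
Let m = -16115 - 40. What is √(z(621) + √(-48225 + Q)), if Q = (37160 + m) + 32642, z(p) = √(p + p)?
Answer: √(√5422 + 3*√138) ≈ 10.434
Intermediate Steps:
m = -16155
z(p) = √2*√p (z(p) = √(2*p) = √2*√p)
Q = 53647 (Q = (37160 - 16155) + 32642 = 21005 + 32642 = 53647)
√(z(621) + √(-48225 + Q)) = √(√2*√621 + √(-48225 + 53647)) = √(√2*(3*√69) + √5422) = √(3*√138 + √5422) = √(√5422 + 3*√138)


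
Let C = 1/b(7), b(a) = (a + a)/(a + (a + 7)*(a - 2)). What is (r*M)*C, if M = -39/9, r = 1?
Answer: -143/6 ≈ -23.833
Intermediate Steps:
b(a) = 2*a/(a + (-2 + a)*(7 + a)) (b(a) = (2*a)/(a + (7 + a)*(-2 + a)) = (2*a)/(a + (-2 + a)*(7 + a)) = 2*a/(a + (-2 + a)*(7 + a)))
M = -13/3 (M = -39*⅑ = -13/3 ≈ -4.3333)
C = 11/2 (C = 1/(2*7/(-14 + 7² + 6*7)) = 1/(2*7/(-14 + 49 + 42)) = 1/(2*7/77) = 1/(2*7*(1/77)) = 1/(2/11) = 11/2 ≈ 5.5000)
(r*M)*C = (1*(-13/3))*(11/2) = -13/3*11/2 = -143/6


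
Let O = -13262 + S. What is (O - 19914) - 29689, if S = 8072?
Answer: -54793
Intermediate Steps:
O = -5190 (O = -13262 + 8072 = -5190)
(O - 19914) - 29689 = (-5190 - 19914) - 29689 = -25104 - 29689 = -54793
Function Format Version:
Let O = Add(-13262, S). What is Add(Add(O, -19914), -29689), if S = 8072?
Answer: -54793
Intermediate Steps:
O = -5190 (O = Add(-13262, 8072) = -5190)
Add(Add(O, -19914), -29689) = Add(Add(-5190, -19914), -29689) = Add(-25104, -29689) = -54793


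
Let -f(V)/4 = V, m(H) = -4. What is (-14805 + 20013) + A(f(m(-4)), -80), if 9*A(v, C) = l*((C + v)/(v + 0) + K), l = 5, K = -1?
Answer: 46847/9 ≈ 5205.2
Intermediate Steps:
f(V) = -4*V
A(v, C) = -5/9 + 5*(C + v)/(9*v) (A(v, C) = (5*((C + v)/(v + 0) - 1))/9 = (5*((C + v)/v - 1))/9 = (5*(-1 + (C + v)/v))/9 = (-5 + 5*(C + v)/v)/9 = -5/9 + 5*(C + v)/(9*v))
(-14805 + 20013) + A(f(m(-4)), -80) = (-14805 + 20013) + (5/9)*(-80)/(-4*(-4)) = 5208 + (5/9)*(-80)/16 = 5208 + (5/9)*(-80)*(1/16) = 5208 - 25/9 = 46847/9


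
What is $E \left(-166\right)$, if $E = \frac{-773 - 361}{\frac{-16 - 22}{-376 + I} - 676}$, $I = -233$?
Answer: $- \frac{57320298}{205823} \approx -278.49$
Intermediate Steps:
$E = \frac{345303}{205823}$ ($E = \frac{-773 - 361}{\frac{-16 - 22}{-376 - 233} - 676} = - \frac{1134}{- \frac{38}{-609} - 676} = - \frac{1134}{\left(-38\right) \left(- \frac{1}{609}\right) - 676} = - \frac{1134}{\frac{38}{609} - 676} = - \frac{1134}{- \frac{411646}{609}} = \left(-1134\right) \left(- \frac{609}{411646}\right) = \frac{345303}{205823} \approx 1.6777$)
$E \left(-166\right) = \frac{345303}{205823} \left(-166\right) = - \frac{57320298}{205823}$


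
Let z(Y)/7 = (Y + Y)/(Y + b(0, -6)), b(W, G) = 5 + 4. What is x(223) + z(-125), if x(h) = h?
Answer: 13809/58 ≈ 238.09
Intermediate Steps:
b(W, G) = 9
z(Y) = 14*Y/(9 + Y) (z(Y) = 7*((Y + Y)/(Y + 9)) = 7*((2*Y)/(9 + Y)) = 7*(2*Y/(9 + Y)) = 14*Y/(9 + Y))
x(223) + z(-125) = 223 + 14*(-125)/(9 - 125) = 223 + 14*(-125)/(-116) = 223 + 14*(-125)*(-1/116) = 223 + 875/58 = 13809/58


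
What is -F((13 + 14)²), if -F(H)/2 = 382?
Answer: 764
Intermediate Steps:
F(H) = -764 (F(H) = -2*382 = -764)
-F((13 + 14)²) = -1*(-764) = 764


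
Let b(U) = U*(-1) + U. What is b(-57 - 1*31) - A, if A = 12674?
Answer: -12674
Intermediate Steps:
b(U) = 0 (b(U) = -U + U = 0)
b(-57 - 1*31) - A = 0 - 1*12674 = 0 - 12674 = -12674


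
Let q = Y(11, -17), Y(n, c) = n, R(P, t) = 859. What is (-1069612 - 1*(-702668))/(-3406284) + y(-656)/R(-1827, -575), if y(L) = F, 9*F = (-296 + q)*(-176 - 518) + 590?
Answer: 2094368716/81277721 ≈ 25.768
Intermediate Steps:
q = 11
F = 198380/9 (F = ((-296 + 11)*(-176 - 518) + 590)/9 = (-285*(-694) + 590)/9 = (197790 + 590)/9 = (⅑)*198380 = 198380/9 ≈ 22042.)
y(L) = 198380/9
(-1069612 - 1*(-702668))/(-3406284) + y(-656)/R(-1827, -575) = (-1069612 - 1*(-702668))/(-3406284) + (198380/9)/859 = (-1069612 + 702668)*(-1/3406284) + (198380/9)*(1/859) = -366944*(-1/3406284) + 198380/7731 = 91736/851571 + 198380/7731 = 2094368716/81277721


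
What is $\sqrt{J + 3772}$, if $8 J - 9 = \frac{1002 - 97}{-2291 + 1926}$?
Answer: $\frac{\sqrt{80421326}}{146} \approx 61.423$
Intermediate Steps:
$J = \frac{119}{146}$ ($J = \frac{9}{8} + \frac{\left(1002 - 97\right) \frac{1}{-2291 + 1926}}{8} = \frac{9}{8} + \frac{905 \frac{1}{-365}}{8} = \frac{9}{8} + \frac{905 \left(- \frac{1}{365}\right)}{8} = \frac{9}{8} + \frac{1}{8} \left(- \frac{181}{73}\right) = \frac{9}{8} - \frac{181}{584} = \frac{119}{146} \approx 0.81507$)
$\sqrt{J + 3772} = \sqrt{\frac{119}{146} + 3772} = \sqrt{\frac{550831}{146}} = \frac{\sqrt{80421326}}{146}$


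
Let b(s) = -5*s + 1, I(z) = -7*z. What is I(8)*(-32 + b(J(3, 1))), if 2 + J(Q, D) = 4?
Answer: 2296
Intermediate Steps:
J(Q, D) = 2 (J(Q, D) = -2 + 4 = 2)
b(s) = 1 - 5*s
I(8)*(-32 + b(J(3, 1))) = (-7*8)*(-32 + (1 - 5*2)) = -56*(-32 + (1 - 10)) = -56*(-32 - 9) = -56*(-41) = 2296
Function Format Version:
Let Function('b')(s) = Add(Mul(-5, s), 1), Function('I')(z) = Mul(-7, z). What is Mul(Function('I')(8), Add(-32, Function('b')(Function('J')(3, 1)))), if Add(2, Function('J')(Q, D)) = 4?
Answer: 2296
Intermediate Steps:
Function('J')(Q, D) = 2 (Function('J')(Q, D) = Add(-2, 4) = 2)
Function('b')(s) = Add(1, Mul(-5, s))
Mul(Function('I')(8), Add(-32, Function('b')(Function('J')(3, 1)))) = Mul(Mul(-7, 8), Add(-32, Add(1, Mul(-5, 2)))) = Mul(-56, Add(-32, Add(1, -10))) = Mul(-56, Add(-32, -9)) = Mul(-56, -41) = 2296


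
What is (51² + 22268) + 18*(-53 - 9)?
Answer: 23753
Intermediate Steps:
(51² + 22268) + 18*(-53 - 9) = (2601 + 22268) + 18*(-62) = 24869 - 1116 = 23753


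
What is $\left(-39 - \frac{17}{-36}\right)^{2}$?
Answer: $\frac{1923769}{1296} \approx 1484.4$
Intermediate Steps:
$\left(-39 - \frac{17}{-36}\right)^{2} = \left(-39 - - \frac{17}{36}\right)^{2} = \left(-39 + \frac{17}{36}\right)^{2} = \left(- \frac{1387}{36}\right)^{2} = \frac{1923769}{1296}$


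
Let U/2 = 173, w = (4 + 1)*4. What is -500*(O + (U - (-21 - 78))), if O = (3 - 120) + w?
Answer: -174000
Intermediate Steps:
w = 20 (w = 5*4 = 20)
U = 346 (U = 2*173 = 346)
O = -97 (O = (3 - 120) + 20 = -117 + 20 = -97)
-500*(O + (U - (-21 - 78))) = -500*(-97 + (346 - (-21 - 78))) = -500*(-97 + (346 - 1*(-99))) = -500*(-97 + (346 + 99)) = -500*(-97 + 445) = -500*348 = -174000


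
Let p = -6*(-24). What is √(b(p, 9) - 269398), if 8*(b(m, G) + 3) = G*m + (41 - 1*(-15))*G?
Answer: 2*I*√67294 ≈ 518.82*I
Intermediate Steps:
p = 144
b(m, G) = -3 + 7*G + G*m/8 (b(m, G) = -3 + (G*m + (41 - 1*(-15))*G)/8 = -3 + (G*m + (41 + 15)*G)/8 = -3 + (G*m + 56*G)/8 = -3 + (56*G + G*m)/8 = -3 + (7*G + G*m/8) = -3 + 7*G + G*m/8)
√(b(p, 9) - 269398) = √((-3 + 7*9 + (⅛)*9*144) - 269398) = √((-3 + 63 + 162) - 269398) = √(222 - 269398) = √(-269176) = 2*I*√67294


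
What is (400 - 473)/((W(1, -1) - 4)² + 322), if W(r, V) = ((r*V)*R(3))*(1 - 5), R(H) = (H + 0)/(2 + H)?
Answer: -1825/8114 ≈ -0.22492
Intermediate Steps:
R(H) = H/(2 + H)
W(r, V) = -12*V*r/5 (W(r, V) = ((r*V)*(3/(2 + 3)))*(1 - 5) = ((V*r)*(3/5))*(-4) = ((V*r)*(3*(⅕)))*(-4) = ((V*r)*(⅗))*(-4) = (3*V*r/5)*(-4) = -12*V*r/5)
(400 - 473)/((W(1, -1) - 4)² + 322) = (400 - 473)/((-12/5*(-1)*1 - 4)² + 322) = -73/((12/5 - 4)² + 322) = -73/((-8/5)² + 322) = -73/(64/25 + 322) = -73/8114/25 = -73*25/8114 = -1825/8114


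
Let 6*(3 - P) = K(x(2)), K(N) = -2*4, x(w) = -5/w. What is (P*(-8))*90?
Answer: -3120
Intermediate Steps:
K(N) = -8
P = 13/3 (P = 3 - ⅙*(-8) = 3 + 4/3 = 13/3 ≈ 4.3333)
(P*(-8))*90 = ((13/3)*(-8))*90 = -104/3*90 = -3120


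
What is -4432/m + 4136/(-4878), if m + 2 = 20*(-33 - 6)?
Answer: 4596236/953649 ≈ 4.8196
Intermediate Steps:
m = -782 (m = -2 + 20*(-33 - 6) = -2 + 20*(-39) = -2 - 780 = -782)
-4432/m + 4136/(-4878) = -4432/(-782) + 4136/(-4878) = -4432*(-1/782) + 4136*(-1/4878) = 2216/391 - 2068/2439 = 4596236/953649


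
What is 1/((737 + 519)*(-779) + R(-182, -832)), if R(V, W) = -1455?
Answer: -1/979879 ≈ -1.0205e-6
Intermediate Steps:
1/((737 + 519)*(-779) + R(-182, -832)) = 1/((737 + 519)*(-779) - 1455) = 1/(1256*(-779) - 1455) = 1/(-978424 - 1455) = 1/(-979879) = -1/979879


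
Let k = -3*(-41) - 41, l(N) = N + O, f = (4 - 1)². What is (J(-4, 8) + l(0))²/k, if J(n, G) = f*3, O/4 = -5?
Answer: 49/82 ≈ 0.59756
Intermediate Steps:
O = -20 (O = 4*(-5) = -20)
f = 9 (f = 3² = 9)
l(N) = -20 + N (l(N) = N - 20 = -20 + N)
J(n, G) = 27 (J(n, G) = 9*3 = 27)
k = 82 (k = 123 - 41 = 82)
(J(-4, 8) + l(0))²/k = (27 + (-20 + 0))²/82 = (27 - 20)²*(1/82) = 7²*(1/82) = 49*(1/82) = 49/82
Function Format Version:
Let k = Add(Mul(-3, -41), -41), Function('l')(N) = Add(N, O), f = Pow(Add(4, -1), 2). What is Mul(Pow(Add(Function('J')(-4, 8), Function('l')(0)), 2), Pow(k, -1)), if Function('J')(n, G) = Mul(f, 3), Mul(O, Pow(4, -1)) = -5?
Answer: Rational(49, 82) ≈ 0.59756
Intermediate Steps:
O = -20 (O = Mul(4, -5) = -20)
f = 9 (f = Pow(3, 2) = 9)
Function('l')(N) = Add(-20, N) (Function('l')(N) = Add(N, -20) = Add(-20, N))
Function('J')(n, G) = 27 (Function('J')(n, G) = Mul(9, 3) = 27)
k = 82 (k = Add(123, -41) = 82)
Mul(Pow(Add(Function('J')(-4, 8), Function('l')(0)), 2), Pow(k, -1)) = Mul(Pow(Add(27, Add(-20, 0)), 2), Pow(82, -1)) = Mul(Pow(Add(27, -20), 2), Rational(1, 82)) = Mul(Pow(7, 2), Rational(1, 82)) = Mul(49, Rational(1, 82)) = Rational(49, 82)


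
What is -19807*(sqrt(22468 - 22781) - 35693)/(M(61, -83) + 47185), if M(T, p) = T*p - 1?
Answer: 706971251/42121 - 19807*I*sqrt(313)/42121 ≈ 16784.0 - 8.3194*I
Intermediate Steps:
M(T, p) = -1 + T*p
-19807*(sqrt(22468 - 22781) - 35693)/(M(61, -83) + 47185) = -19807*(sqrt(22468 - 22781) - 35693)/((-1 + 61*(-83)) + 47185) = -19807*(sqrt(-313) - 35693)/((-1 - 5063) + 47185) = -19807*(I*sqrt(313) - 35693)/(-5064 + 47185) = -(-706971251/42121 + 19807*I*sqrt(313)/42121) = -19807*(-35693/42121 + I*sqrt(313)/42121) = 706971251/42121 - 19807*I*sqrt(313)/42121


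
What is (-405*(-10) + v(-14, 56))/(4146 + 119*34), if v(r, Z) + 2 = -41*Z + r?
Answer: 869/4096 ≈ 0.21216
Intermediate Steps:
v(r, Z) = -2 + r - 41*Z (v(r, Z) = -2 + (-41*Z + r) = -2 + (r - 41*Z) = -2 + r - 41*Z)
(-405*(-10) + v(-14, 56))/(4146 + 119*34) = (-405*(-10) + (-2 - 14 - 41*56))/(4146 + 119*34) = (4050 + (-2 - 14 - 2296))/(4146 + 4046) = (4050 - 2312)/8192 = 1738*(1/8192) = 869/4096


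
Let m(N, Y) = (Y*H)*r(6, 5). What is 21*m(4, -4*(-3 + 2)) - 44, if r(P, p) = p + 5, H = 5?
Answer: 4156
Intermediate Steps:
r(P, p) = 5 + p
m(N, Y) = 50*Y (m(N, Y) = (Y*5)*(5 + 5) = (5*Y)*10 = 50*Y)
21*m(4, -4*(-3 + 2)) - 44 = 21*(50*(-4*(-3 + 2))) - 44 = 21*(50*(-4*(-1))) - 44 = 21*(50*4) - 44 = 21*200 - 44 = 4200 - 44 = 4156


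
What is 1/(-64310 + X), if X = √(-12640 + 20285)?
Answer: -12862/827153691 - √7645/4135768455 ≈ -1.5571e-5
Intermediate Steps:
X = √7645 ≈ 87.436
1/(-64310 + X) = 1/(-64310 + √7645)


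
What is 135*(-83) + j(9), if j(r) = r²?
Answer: -11124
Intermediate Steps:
135*(-83) + j(9) = 135*(-83) + 9² = -11205 + 81 = -11124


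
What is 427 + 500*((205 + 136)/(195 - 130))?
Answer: 39651/13 ≈ 3050.1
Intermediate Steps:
427 + 500*((205 + 136)/(195 - 130)) = 427 + 500*(341/65) = 427 + 34100/13 = 39651/13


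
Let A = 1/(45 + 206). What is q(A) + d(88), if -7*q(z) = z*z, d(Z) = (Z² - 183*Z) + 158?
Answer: -3617139415/441007 ≈ -8202.0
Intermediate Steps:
d(Z) = 158 + Z² - 183*Z
A = 1/251 ≈ 0.0039841
q(z) = -z²/7 (q(z) = -z*z/7 = -z²/7)
q(A) + d(88) = -(1/251)²/7 + (158 + 88² - 183*88) = -⅐*1/63001 + (158 + 7744 - 16104) = -1/441007 - 8202 = -3617139415/441007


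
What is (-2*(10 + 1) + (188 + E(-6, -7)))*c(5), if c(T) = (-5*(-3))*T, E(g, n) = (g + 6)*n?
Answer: 12450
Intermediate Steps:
E(g, n) = n*(6 + g) (E(g, n) = (6 + g)*n = n*(6 + g))
c(T) = 15*T
(-2*(10 + 1) + (188 + E(-6, -7)))*c(5) = (-2*(10 + 1) + (188 - 7*(6 - 6)))*(15*5) = (-2*11 + (188 - 7*0))*75 = (-22 + (188 + 0))*75 = (-22 + 188)*75 = 166*75 = 12450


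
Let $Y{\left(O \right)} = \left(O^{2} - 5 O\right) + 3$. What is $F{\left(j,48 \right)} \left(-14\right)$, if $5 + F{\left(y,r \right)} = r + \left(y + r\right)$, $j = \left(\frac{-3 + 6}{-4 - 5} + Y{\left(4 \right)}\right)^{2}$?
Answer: $- \frac{11690}{9} \approx -1298.9$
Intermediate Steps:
$Y{\left(O \right)} = 3 + O^{2} - 5 O$
$j = \frac{16}{9}$ ($j = \left(\frac{-3 + 6}{-4 - 5} + \left(3 + 4^{2} - 20\right)\right)^{2} = \left(\frac{3}{-9} + \left(3 + 16 - 20\right)\right)^{2} = \left(3 \left(- \frac{1}{9}\right) - 1\right)^{2} = \left(- \frac{1}{3} - 1\right)^{2} = \left(- \frac{4}{3}\right)^{2} = \frac{16}{9} \approx 1.7778$)
$F{\left(y,r \right)} = -5 + y + 2 r$ ($F{\left(y,r \right)} = -5 + \left(r + \left(y + r\right)\right) = -5 + \left(r + \left(r + y\right)\right) = -5 + \left(y + 2 r\right) = -5 + y + 2 r$)
$F{\left(j,48 \right)} \left(-14\right) = \left(-5 + \frac{16}{9} + 2 \cdot 48\right) \left(-14\right) = \left(-5 + \frac{16}{9} + 96\right) \left(-14\right) = \frac{835}{9} \left(-14\right) = - \frac{11690}{9}$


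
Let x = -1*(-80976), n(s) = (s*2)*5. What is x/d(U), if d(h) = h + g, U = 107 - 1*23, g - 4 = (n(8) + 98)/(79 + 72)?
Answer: 6113688/6733 ≈ 908.02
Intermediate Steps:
n(s) = 10*s (n(s) = (2*s)*5 = 10*s)
x = 80976
g = 782/151 (g = 4 + (10*8 + 98)/(79 + 72) = 4 + (80 + 98)/151 = 4 + 178*(1/151) = 4 + 178/151 = 782/151 ≈ 5.1788)
U = 84 (U = 107 - 23 = 84)
d(h) = 782/151 + h (d(h) = h + 782/151 = 782/151 + h)
x/d(U) = 80976/(782/151 + 84) = 80976/(13466/151) = 80976*(151/13466) = 6113688/6733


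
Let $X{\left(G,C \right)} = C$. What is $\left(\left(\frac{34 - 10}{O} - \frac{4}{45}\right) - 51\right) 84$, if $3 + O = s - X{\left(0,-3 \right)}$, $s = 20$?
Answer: $- \frac{12572}{3} \approx -4190.7$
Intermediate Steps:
$O = 20$ ($O = -3 + \left(20 - -3\right) = -3 + \left(20 + 3\right) = -3 + 23 = 20$)
$\left(\left(\frac{34 - 10}{O} - \frac{4}{45}\right) - 51\right) 84 = \left(\left(\frac{34 - 10}{20} - \frac{4}{45}\right) - 51\right) 84 = \left(\left(24 \cdot \frac{1}{20} - \frac{4}{45}\right) - 51\right) 84 = \left(\left(\frac{6}{5} - \frac{4}{45}\right) - 51\right) 84 = \left(\frac{10}{9} - 51\right) 84 = \left(- \frac{449}{9}\right) 84 = - \frac{12572}{3}$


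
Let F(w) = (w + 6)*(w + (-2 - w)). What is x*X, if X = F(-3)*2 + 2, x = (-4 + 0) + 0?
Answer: 40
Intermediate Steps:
x = -4 (x = -4 + 0 = -4)
F(w) = -12 - 2*w (F(w) = (6 + w)*(-2) = -12 - 2*w)
X = -10 (X = (-12 - 2*(-3))*2 + 2 = (-12 + 6)*2 + 2 = -6*2 + 2 = -12 + 2 = -10)
x*X = -4*(-10) = 40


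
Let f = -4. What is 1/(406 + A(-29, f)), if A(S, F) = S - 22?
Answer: 1/355 ≈ 0.0028169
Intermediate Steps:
A(S, F) = -22 + S
1/(406 + A(-29, f)) = 1/(406 + (-22 - 29)) = 1/(406 - 51) = 1/355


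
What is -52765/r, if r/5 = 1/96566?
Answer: -1019060998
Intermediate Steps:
r = 5/96566 ≈ 5.1778e-5
-52765/r = -52765/5/96566 = -52765*96566/5 = -1019060998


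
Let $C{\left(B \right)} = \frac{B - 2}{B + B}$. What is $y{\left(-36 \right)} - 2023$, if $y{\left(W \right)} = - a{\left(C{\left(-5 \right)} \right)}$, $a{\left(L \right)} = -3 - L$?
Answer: $- \frac{20193}{10} \approx -2019.3$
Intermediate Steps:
$C{\left(B \right)} = \frac{-2 + B}{2 B}$
$y{\left(W \right)} = \frac{37}{10}$ ($y{\left(W \right)} = - (-3 - \frac{-2 - 5}{2 \left(-5\right)}) = - (-3 - \frac{1}{2} \left(- \frac{1}{5}\right) \left(-7\right)) = - (-3 - \frac{7}{10}) = \left(-1\right) \left(- \frac{37}{10}\right) = \frac{37}{10}$)
$y{\left(-36 \right)} - 2023 = \frac{37}{10} - 2023 = - \frac{20193}{10}$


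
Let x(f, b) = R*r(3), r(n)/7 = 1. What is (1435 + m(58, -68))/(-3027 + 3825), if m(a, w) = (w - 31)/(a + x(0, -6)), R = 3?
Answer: 56633/31521 ≈ 1.7967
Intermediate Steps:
r(n) = 7 (r(n) = 7*1 = 7)
x(f, b) = 21 (x(f, b) = 3*7 = 21)
m(a, w) = (-31 + w)/(21 + a) (m(a, w) = (w - 31)/(a + 21) = (-31 + w)/(21 + a))
(1435 + m(58, -68))/(-3027 + 3825) = (1435 + (-31 - 68)/(21 + 58))/(-3027 + 3825) = (1435 - 99/79)/798 = (1435 + (1/79)*(-99))*(1/798) = (1435 - 99/79)*(1/798) = (113266/79)*(1/798) = 56633/31521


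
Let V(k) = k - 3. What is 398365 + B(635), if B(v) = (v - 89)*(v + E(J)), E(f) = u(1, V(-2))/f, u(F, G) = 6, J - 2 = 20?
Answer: 8197463/11 ≈ 7.4522e+5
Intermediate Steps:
J = 22 (J = 2 + 20 = 22)
V(k) = -3 + k
E(f) = 6/f
B(v) = (-89 + v)*(3/11 + v) (B(v) = (v - 89)*(v + 6/22) = (-89 + v)*(v + 6*(1/22)) = (-89 + v)*(v + 3/11) = (-89 + v)*(3/11 + v))
398365 + B(635) = 398365 + (-267/11 + 635**2 - 976/11*635) = 398365 + (-267/11 + 403225 - 619760/11) = 398365 + 3815448/11 = 8197463/11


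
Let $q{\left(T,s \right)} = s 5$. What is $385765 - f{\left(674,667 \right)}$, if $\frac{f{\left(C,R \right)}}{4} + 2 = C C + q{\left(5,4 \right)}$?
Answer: $-1431411$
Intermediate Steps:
$q{\left(T,s \right)} = 5 s$
$f{\left(C,R \right)} = 72 + 4 C^{2}$ ($f{\left(C,R \right)} = -8 + 4 \left(C C + 5 \cdot 4\right) = -8 + 4 \left(C^{2} + 20\right) = -8 + 4 \left(20 + C^{2}\right) = -8 + \left(80 + 4 C^{2}\right) = 72 + 4 C^{2}$)
$385765 - f{\left(674,667 \right)} = 385765 - \left(72 + 4 \cdot 674^{2}\right) = 385765 - \left(72 + 4 \cdot 454276\right) = 385765 - \left(72 + 1817104\right) = 385765 - 1817176 = -1431411$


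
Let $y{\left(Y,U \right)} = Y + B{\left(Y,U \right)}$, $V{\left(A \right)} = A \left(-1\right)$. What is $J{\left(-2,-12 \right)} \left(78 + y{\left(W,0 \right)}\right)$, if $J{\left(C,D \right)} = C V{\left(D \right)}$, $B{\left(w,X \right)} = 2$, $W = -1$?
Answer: $-1896$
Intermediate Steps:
$V{\left(A \right)} = - A$
$y{\left(Y,U \right)} = 2 + Y$ ($y{\left(Y,U \right)} = Y + 2 = 2 + Y$)
$J{\left(C,D \right)} = - C D$ ($J{\left(C,D \right)} = C \left(- D\right) = - C D$)
$J{\left(-2,-12 \right)} \left(78 + y{\left(W,0 \right)}\right) = \left(-1\right) \left(-2\right) \left(-12\right) \left(78 + \left(2 - 1\right)\right) = - 24 \left(78 + 1\right) = \left(-24\right) 79 = -1896$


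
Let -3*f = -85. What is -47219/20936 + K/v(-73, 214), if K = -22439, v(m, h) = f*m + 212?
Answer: 1146386101/116592584 ≈ 9.8324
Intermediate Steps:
f = 85/3 (f = -⅓*(-85) = 85/3 ≈ 28.333)
v(m, h) = 212 + 85*m/3 (v(m, h) = 85*m/3 + 212 = 212 + 85*m/3)
-47219/20936 + K/v(-73, 214) = -47219/20936 - 22439/(212 + (85/3)*(-73)) = -47219*1/20936 - 22439/(212 - 6205/3) = -47219/20936 - 22439/(-5569/3) = -47219/20936 - 22439*(-3/5569) = -47219/20936 + 67317/5569 = 1146386101/116592584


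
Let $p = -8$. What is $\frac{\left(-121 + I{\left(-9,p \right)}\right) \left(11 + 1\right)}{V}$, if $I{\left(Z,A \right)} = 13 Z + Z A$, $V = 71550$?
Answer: $- \frac{332}{11925} \approx -0.027841$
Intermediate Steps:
$I{\left(Z,A \right)} = 13 Z + A Z$
$\frac{\left(-121 + I{\left(-9,p \right)}\right) \left(11 + 1\right)}{V} = \frac{\left(-121 - 9 \left(13 - 8\right)\right) \left(11 + 1\right)}{71550} = \left(-121 - 45\right) 12 \cdot \frac{1}{71550} = \left(-166\right) 12 \cdot \frac{1}{71550} = \left(-1992\right) \frac{1}{71550} = - \frac{332}{11925}$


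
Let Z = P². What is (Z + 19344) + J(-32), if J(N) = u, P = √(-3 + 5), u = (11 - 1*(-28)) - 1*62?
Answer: 19323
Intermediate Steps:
u = -23 (u = (11 + 28) - 62 = 39 - 62 = -23)
P = √2 ≈ 1.4142
J(N) = -23
Z = 2 (Z = (√2)² = 2)
(Z + 19344) + J(-32) = (2 + 19344) - 23 = 19346 - 23 = 19323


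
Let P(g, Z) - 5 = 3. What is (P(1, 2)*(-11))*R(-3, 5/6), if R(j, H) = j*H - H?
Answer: 880/3 ≈ 293.33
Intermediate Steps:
P(g, Z) = 8 (P(g, Z) = 5 + 3 = 8)
R(j, H) = -H + H*j (R(j, H) = H*j - H = -H + H*j)
(P(1, 2)*(-11))*R(-3, 5/6) = (8*(-11))*((5/6)*(-1 - 3)) = -88*5*(1/6)*(-4) = -220*(-4)/3 = -88*(-10/3) = 880/3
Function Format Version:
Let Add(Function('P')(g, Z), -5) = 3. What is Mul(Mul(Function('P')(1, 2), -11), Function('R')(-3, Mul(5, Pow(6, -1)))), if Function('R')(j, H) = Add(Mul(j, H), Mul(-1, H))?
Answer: Rational(880, 3) ≈ 293.33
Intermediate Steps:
Function('P')(g, Z) = 8 (Function('P')(g, Z) = Add(5, 3) = 8)
Function('R')(j, H) = Add(Mul(-1, H), Mul(H, j)) (Function('R')(j, H) = Add(Mul(H, j), Mul(-1, H)) = Add(Mul(-1, H), Mul(H, j)))
Mul(Mul(Function('P')(1, 2), -11), Function('R')(-3, Mul(5, Pow(6, -1)))) = Mul(Mul(8, -11), Mul(Mul(5, Pow(6, -1)), Add(-1, -3))) = Mul(-88, Mul(Mul(5, Rational(1, 6)), -4)) = Mul(-88, Mul(Rational(5, 6), -4)) = Mul(-88, Rational(-10, 3)) = Rational(880, 3)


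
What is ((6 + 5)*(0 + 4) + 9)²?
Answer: 2809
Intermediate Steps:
((6 + 5)*(0 + 4) + 9)² = (11*4 + 9)² = (44 + 9)² = 53² = 2809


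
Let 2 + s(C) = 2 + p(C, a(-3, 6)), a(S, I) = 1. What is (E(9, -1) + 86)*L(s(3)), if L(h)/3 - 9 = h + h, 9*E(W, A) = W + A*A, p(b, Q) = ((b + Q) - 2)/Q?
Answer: 10192/3 ≈ 3397.3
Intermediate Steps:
p(b, Q) = (-2 + Q + b)/Q (p(b, Q) = ((Q + b) - 2)/Q = (-2 + Q + b)/Q)
E(W, A) = W/9 + A**2/9 (E(W, A) = (W + A*A)/9 = (W + A**2)/9 = W/9 + A**2/9)
s(C) = -1 + C (s(C) = -2 + (2 + (-2 + 1 + C)/1) = -2 + (2 + 1*(-1 + C)) = -2 + (2 + (-1 + C)) = -2 + (1 + C) = -1 + C)
L(h) = 27 + 6*h (L(h) = 27 + 3*(h + h) = 27 + 3*(2*h) = 27 + 6*h)
(E(9, -1) + 86)*L(s(3)) = (((1/9)*9 + (1/9)*(-1)**2) + 86)*(27 + 6*(-1 + 3)) = ((1 + (1/9)*1) + 86)*(27 + 6*2) = ((1 + 1/9) + 86)*(27 + 12) = (10/9 + 86)*39 = (784/9)*39 = 10192/3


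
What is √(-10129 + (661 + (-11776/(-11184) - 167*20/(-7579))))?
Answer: 2*I*√66421381771041726/5297721 ≈ 97.296*I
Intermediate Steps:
√(-10129 + (661 + (-11776/(-11184) - 167*20/(-7579)))) = √(-10129 + (661 + (-11776*(-1/11184) - 3340*(-1/7579)))) = √(-10129 + (661 + (736/699 + 3340/7579))) = √(-10129 + (661 + 7912804/5297721)) = √(-10129 + 3509706385/5297721) = √(-50150909624/5297721) = 2*I*√66421381771041726/5297721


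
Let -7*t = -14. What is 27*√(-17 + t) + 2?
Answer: 2 + 27*I*√15 ≈ 2.0 + 104.57*I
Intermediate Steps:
t = 2 (t = -⅐*(-14) = 2)
27*√(-17 + t) + 2 = 27*√(-17 + 2) + 2 = 27*√(-15) + 2 = 27*(I*√15) + 2 = 27*I*√15 + 2 = 2 + 27*I*√15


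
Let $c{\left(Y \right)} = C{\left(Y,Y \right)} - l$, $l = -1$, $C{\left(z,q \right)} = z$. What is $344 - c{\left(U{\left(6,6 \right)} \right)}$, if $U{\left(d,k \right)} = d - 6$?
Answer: $343$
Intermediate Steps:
$U{\left(d,k \right)} = -6 + d$ ($U{\left(d,k \right)} = d - 6 = -6 + d$)
$c{\left(Y \right)} = 1 + Y$ ($c{\left(Y \right)} = Y - -1 = Y + 1 = 1 + Y$)
$344 - c{\left(U{\left(6,6 \right)} \right)} = 344 - \left(1 + \left(-6 + 6\right)\right) = 344 - \left(1 + 0\right) = 344 - 1 = 343$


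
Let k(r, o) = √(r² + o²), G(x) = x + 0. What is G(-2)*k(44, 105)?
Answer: -2*√12961 ≈ -227.69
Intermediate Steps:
G(x) = x
k(r, o) = √(o² + r²)
G(-2)*k(44, 105) = -2*√(105² + 44²) = -2*√(11025 + 1936) = -2*√12961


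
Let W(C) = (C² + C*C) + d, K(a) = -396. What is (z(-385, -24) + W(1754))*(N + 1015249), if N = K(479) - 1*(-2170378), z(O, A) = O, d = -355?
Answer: 19596471199452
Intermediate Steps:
N = 2169982 (N = -396 - 1*(-2170378) = -396 + 2170378 = 2169982)
W(C) = -355 + 2*C² (W(C) = (C² + C*C) - 355 = (C² + C²) - 355 = 2*C² - 355 = -355 + 2*C²)
(z(-385, -24) + W(1754))*(N + 1015249) = (-385 + (-355 + 2*1754²))*(2169982 + 1015249) = (-385 + (-355 + 2*3076516))*3185231 = (-385 + (-355 + 6153032))*3185231 = (-385 + 6152677)*3185231 = 6152292*3185231 = 19596471199452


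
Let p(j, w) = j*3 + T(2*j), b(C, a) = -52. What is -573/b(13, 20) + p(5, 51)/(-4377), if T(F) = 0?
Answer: 835747/75868 ≈ 11.016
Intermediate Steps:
p(j, w) = 3*j (p(j, w) = j*3 + 0 = 3*j + 0 = 3*j)
-573/b(13, 20) + p(5, 51)/(-4377) = -573/(-52) + (3*5)/(-4377) = -573*(-1/52) + 15*(-1/4377) = 573/52 - 5/1459 = 835747/75868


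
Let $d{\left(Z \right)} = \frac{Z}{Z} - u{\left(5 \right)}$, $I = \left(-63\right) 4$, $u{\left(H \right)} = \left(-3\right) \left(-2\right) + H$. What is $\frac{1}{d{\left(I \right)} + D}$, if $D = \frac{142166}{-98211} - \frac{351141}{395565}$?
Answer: $- \frac{12949611405}{159736714897} \approx -0.081069$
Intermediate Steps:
$u{\left(H \right)} = 6 + H$
$I = -252$
$d{\left(Z \right)} = -10$ ($d{\left(Z \right)} = \frac{Z}{Z} - \left(6 + 5\right) = 1 - 11 = -10$)
$D = - \frac{30240600847}{12949611405}$ ($D = 142166 \left(- \frac{1}{98211}\right) - \frac{117047}{131855} = - \frac{142166}{98211} - \frac{117047}{131855} = - \frac{30240600847}{12949611405} \approx -2.3353$)
$\frac{1}{d{\left(I \right)} + D} = \frac{1}{-10 - \frac{30240600847}{12949611405}} = \frac{1}{- \frac{159736714897}{12949611405}} = - \frac{12949611405}{159736714897}$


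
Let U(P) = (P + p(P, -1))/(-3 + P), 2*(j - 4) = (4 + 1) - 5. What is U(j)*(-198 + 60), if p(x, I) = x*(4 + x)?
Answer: -4968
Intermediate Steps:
j = 4 (j = 4 + ((4 + 1) - 5)/2 = 4 + (5 - 5)/2 = 4 + (1/2)*0 = 4 + 0 = 4)
U(P) = (P + P*(4 + P))/(-3 + P)
U(j)*(-198 + 60) = (4*(5 + 4)/(-3 + 4))*(-198 + 60) = (4*9/1)*(-138) = (4*1*9)*(-138) = 36*(-138) = -4968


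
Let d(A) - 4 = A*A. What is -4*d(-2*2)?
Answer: -80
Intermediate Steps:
d(A) = 4 + A² (d(A) = 4 + A*A = 4 + A²)
-4*d(-2*2) = -4*(4 + (-2*2)²) = -4*(4 + (-4)²) = -4*(4 + 16) = -4*20 = -80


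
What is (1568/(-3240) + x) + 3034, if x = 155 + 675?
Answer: 1564724/405 ≈ 3863.5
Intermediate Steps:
x = 830
(1568/(-3240) + x) + 3034 = (1568/(-3240) + 830) + 3034 = (1568*(-1/3240) + 830) + 3034 = (-196/405 + 830) + 3034 = 335954/405 + 3034 = 1564724/405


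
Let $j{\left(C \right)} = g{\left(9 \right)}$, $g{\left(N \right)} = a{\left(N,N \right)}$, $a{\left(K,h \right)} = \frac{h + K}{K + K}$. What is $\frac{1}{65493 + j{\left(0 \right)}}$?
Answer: $\frac{1}{65494} \approx 1.5269 \cdot 10^{-5}$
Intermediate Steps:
$a{\left(K,h \right)} = \frac{K + h}{2 K}$
$g{\left(N \right)} = 1$ ($g{\left(N \right)} = \frac{N + N}{2 N} = \frac{2 N}{2 N} = 1$)
$j{\left(C \right)} = 1$
$\frac{1}{65493 + j{\left(0 \right)}} = \frac{1}{65493 + 1} = \frac{1}{65494}$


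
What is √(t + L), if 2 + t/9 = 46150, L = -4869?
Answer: 3*√45607 ≈ 640.67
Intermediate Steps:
t = 415332 (t = -18 + 9*46150 = -18 + 415350 = 415332)
√(t + L) = √(415332 - 4869) = √410463 = 3*√45607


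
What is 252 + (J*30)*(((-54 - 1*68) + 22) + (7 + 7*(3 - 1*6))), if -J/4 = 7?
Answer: 96012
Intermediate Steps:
J = -28 (J = -4*7 = -28)
252 + (J*30)*(((-54 - 1*68) + 22) + (7 + 7*(3 - 1*6))) = 252 + (-28*30)*(((-54 - 1*68) + 22) + (7 + 7*(3 - 1*6))) = 252 - 840*(((-54 - 68) + 22) + (7 + 7*(3 - 6))) = 252 - 840*((-122 + 22) + (7 + 7*(-3))) = 252 - 840*(-100 + (7 - 21)) = 252 - 840*(-100 - 14) = 252 - 840*(-114) = 252 + 95760 = 96012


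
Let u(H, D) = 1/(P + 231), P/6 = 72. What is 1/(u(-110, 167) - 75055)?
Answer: -663/49761464 ≈ -1.3324e-5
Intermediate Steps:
P = 432 (P = 6*72 = 432)
u(H, D) = 1/663 (u(H, D) = 1/(432 + 231) = 1/663)
1/(u(-110, 167) - 75055) = 1/(1/663 - 75055) = 1/(-49761464/663) = -663/49761464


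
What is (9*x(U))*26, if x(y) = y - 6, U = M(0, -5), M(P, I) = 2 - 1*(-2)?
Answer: -468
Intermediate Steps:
M(P, I) = 4 (M(P, I) = 2 + 2 = 4)
U = 4
x(y) = -6 + y
(9*x(U))*26 = (9*(-6 + 4))*26 = (9*(-2))*26 = -18*26 = -468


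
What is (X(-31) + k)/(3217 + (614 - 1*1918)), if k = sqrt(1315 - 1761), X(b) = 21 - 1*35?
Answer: -14/1913 + I*sqrt(446)/1913 ≈ -0.0073183 + 0.01104*I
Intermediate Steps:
X(b) = -14 (X(b) = 21 - 35 = -14)
k = I*sqrt(446) (k = sqrt(-446) = I*sqrt(446) ≈ 21.119*I)
(X(-31) + k)/(3217 + (614 - 1*1918)) = (-14 + I*sqrt(446))/(3217 + (614 - 1*1918)) = (-14 + I*sqrt(446))/(3217 + (614 - 1918)) = (-14 + I*sqrt(446))/(3217 - 1304) = (-14 + I*sqrt(446))/1913 = (-14 + I*sqrt(446))*(1/1913) = -14/1913 + I*sqrt(446)/1913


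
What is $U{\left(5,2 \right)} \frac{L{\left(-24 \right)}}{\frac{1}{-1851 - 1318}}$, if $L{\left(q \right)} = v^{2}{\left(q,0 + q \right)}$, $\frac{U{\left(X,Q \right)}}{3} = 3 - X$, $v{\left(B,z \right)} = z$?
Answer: $10952064$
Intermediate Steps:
$U{\left(X,Q \right)} = 9 - 3 X$ ($U{\left(X,Q \right)} = 3 \left(3 - X\right) = 9 - 3 X$)
$L{\left(q \right)} = q^{2}$ ($L{\left(q \right)} = \left(0 + q\right)^{2} = q^{2}$)
$U{\left(5,2 \right)} \frac{L{\left(-24 \right)}}{\frac{1}{-1851 - 1318}} = \left(9 - 15\right) \frac{\left(-24\right)^{2}}{\frac{1}{-1851 - 1318}} = \left(9 - 15\right) \frac{576}{\frac{1}{-3169}} = - 6 \frac{576}{- \frac{1}{3169}} = - 6 \cdot 576 \left(-3169\right) = \left(-6\right) \left(-1825344\right) = 10952064$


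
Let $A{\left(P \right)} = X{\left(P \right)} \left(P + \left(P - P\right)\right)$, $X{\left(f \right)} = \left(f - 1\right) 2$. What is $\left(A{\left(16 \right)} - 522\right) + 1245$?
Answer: $1203$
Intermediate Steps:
$X{\left(f \right)} = -2 + 2 f$ ($X{\left(f \right)} = \left(-1 + f\right) 2 = -2 + 2 f$)
$A{\left(P \right)} = P \left(-2 + 2 P\right)$ ($A{\left(P \right)} = \left(-2 + 2 P\right) \left(P + \left(P - P\right)\right) = \left(-2 + 2 P\right) \left(P + 0\right) = \left(-2 + 2 P\right) P = P \left(-2 + 2 P\right)$)
$\left(A{\left(16 \right)} - 522\right) + 1245 = \left(2 \cdot 16 \left(-1 + 16\right) - 522\right) + 1245 = \left(2 \cdot 16 \cdot 15 - 522\right) + 1245 = \left(480 - 522\right) + 1245 = -42 + 1245 = 1203$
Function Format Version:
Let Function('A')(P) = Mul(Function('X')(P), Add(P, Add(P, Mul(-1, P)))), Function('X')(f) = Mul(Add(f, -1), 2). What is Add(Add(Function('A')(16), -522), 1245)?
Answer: 1203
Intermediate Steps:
Function('X')(f) = Add(-2, Mul(2, f)) (Function('X')(f) = Mul(Add(-1, f), 2) = Add(-2, Mul(2, f)))
Function('A')(P) = Mul(P, Add(-2, Mul(2, P))) (Function('A')(P) = Mul(Add(-2, Mul(2, P)), Add(P, Add(P, Mul(-1, P)))) = Mul(Add(-2, Mul(2, P)), Add(P, 0)) = Mul(Add(-2, Mul(2, P)), P) = Mul(P, Add(-2, Mul(2, P))))
Add(Add(Function('A')(16), -522), 1245) = Add(Add(Mul(2, 16, Add(-1, 16)), -522), 1245) = Add(Add(Mul(2, 16, 15), -522), 1245) = Add(Add(480, -522), 1245) = Add(-42, 1245) = 1203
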